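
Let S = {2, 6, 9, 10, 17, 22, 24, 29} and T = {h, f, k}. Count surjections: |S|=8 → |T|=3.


n = |S| = 8, k = |T| = 3. Surjections via inclusion-exclusion:
S(n,k) = Σ(-1)^i × C(k,i) × (k-i)^n, i=0 to k
i=0: (-1)^0×C(3,0)×3^8 = 6561
i=1: (-1)^1×C(3,1)×2^8 = -768
i=2: (-1)^2×C(3,2)×1^8 = 3
i=3: (-1)^3×C(3,3)×0^8 = 0
Total = 5796

Number of surjections = 5796


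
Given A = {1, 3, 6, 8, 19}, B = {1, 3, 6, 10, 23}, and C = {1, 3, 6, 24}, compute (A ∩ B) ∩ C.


A ∩ B = {1, 3, 6}
(A ∩ B) ∩ C = {1, 3, 6}

A ∩ B ∩ C = {1, 3, 6}


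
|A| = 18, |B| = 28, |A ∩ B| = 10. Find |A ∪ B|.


|A ∪ B| = |A| + |B| - |A ∩ B|
= 18 + 28 - 10
= 36

|A ∪ B| = 36


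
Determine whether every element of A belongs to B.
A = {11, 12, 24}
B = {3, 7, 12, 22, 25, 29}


A ⊆ B means every element of A is in B.
Elements in A not in B: {11, 24}
So A ⊄ B.

No, A ⊄ B


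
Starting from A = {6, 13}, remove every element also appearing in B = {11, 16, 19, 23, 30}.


A \ B = elements in A but not in B
A = {6, 13}
B = {11, 16, 19, 23, 30}
Remove from A any elements in B
A \ B = {6, 13}

A \ B = {6, 13}


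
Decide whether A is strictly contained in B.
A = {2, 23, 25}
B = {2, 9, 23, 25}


A ⊂ B requires: A ⊆ B AND A ≠ B.
A ⊆ B? Yes
A = B? No
A ⊂ B: Yes (A is a proper subset of B)

Yes, A ⊂ B


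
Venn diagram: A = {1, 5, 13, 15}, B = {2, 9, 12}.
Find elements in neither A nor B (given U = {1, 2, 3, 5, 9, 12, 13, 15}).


A = {1, 5, 13, 15}
B = {2, 9, 12}
Region: in neither A nor B (given U = {1, 2, 3, 5, 9, 12, 13, 15})
Elements: {3}

Elements in neither A nor B (given U = {1, 2, 3, 5, 9, 12, 13, 15}): {3}


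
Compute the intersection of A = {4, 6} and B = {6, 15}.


A ∩ B = elements in both A and B
A = {4, 6}
B = {6, 15}
A ∩ B = {6}

A ∩ B = {6}


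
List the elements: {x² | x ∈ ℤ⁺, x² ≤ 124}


Checking each candidate:
Condition: positive perfect squares ≤ 124
Result = {1, 4, 9, 16, 25, 36, 49, 64, 81, 100, 121}

{1, 4, 9, 16, 25, 36, 49, 64, 81, 100, 121}


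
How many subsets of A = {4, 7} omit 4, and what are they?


A subset of A that omits 4 is a subset of A \ {4}, so there are 2^(n-1) = 2^1 = 2 of them.
Subsets excluding 4: ∅, {7}

Subsets excluding 4 (2 total): ∅, {7}


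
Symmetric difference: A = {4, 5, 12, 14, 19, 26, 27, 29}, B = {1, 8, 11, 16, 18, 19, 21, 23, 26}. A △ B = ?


A △ B = (A \ B) ∪ (B \ A) = elements in exactly one of A or B
A \ B = {4, 5, 12, 14, 27, 29}
B \ A = {1, 8, 11, 16, 18, 21, 23}
A △ B = {1, 4, 5, 8, 11, 12, 14, 16, 18, 21, 23, 27, 29}

A △ B = {1, 4, 5, 8, 11, 12, 14, 16, 18, 21, 23, 27, 29}


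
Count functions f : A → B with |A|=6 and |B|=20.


Each of |A| = 6 inputs maps to any of |B| = 20 outputs.
# functions = |B|^|A| = 20^6
= 64000000

Number of functions = 64000000


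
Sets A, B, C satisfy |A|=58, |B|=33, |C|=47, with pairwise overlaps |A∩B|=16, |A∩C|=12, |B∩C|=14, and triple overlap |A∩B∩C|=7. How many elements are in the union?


|A∪B∪C| = |A|+|B|+|C| - |A∩B|-|A∩C|-|B∩C| + |A∩B∩C|
= 58+33+47 - 16-12-14 + 7
= 138 - 42 + 7
= 103

|A ∪ B ∪ C| = 103


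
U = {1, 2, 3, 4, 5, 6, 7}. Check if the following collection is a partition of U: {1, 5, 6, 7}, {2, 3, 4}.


A partition requires: (1) non-empty parts, (2) pairwise disjoint, (3) union = U
Parts: {1, 5, 6, 7}, {2, 3, 4}
Union of parts: {1, 2, 3, 4, 5, 6, 7}
U = {1, 2, 3, 4, 5, 6, 7}
All non-empty? True
Pairwise disjoint? True
Covers U? True

Yes, valid partition


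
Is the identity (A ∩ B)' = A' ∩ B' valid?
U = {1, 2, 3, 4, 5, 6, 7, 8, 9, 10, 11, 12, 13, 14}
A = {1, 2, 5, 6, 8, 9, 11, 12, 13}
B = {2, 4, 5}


LHS: A ∩ B = {2, 5}
(A ∩ B)' = U \ (A ∩ B) = {1, 3, 4, 6, 7, 8, 9, 10, 11, 12, 13, 14}
A' = {3, 4, 7, 10, 14}, B' = {1, 3, 6, 7, 8, 9, 10, 11, 12, 13, 14}
Claimed RHS: A' ∩ B' = {3, 7, 10, 14}
Identity is INVALID: LHS = {1, 3, 4, 6, 7, 8, 9, 10, 11, 12, 13, 14} but the RHS claimed here equals {3, 7, 10, 14}. The correct form is (A ∩ B)' = A' ∪ B'.

Identity is invalid: (A ∩ B)' = {1, 3, 4, 6, 7, 8, 9, 10, 11, 12, 13, 14} but A' ∩ B' = {3, 7, 10, 14}. The correct De Morgan law is (A ∩ B)' = A' ∪ B'.


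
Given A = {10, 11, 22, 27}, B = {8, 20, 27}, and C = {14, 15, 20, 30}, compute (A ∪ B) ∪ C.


A ∪ B = {8, 10, 11, 20, 22, 27}
(A ∪ B) ∪ C = {8, 10, 11, 14, 15, 20, 22, 27, 30}

A ∪ B ∪ C = {8, 10, 11, 14, 15, 20, 22, 27, 30}


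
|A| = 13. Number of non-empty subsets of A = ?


Total subsets = 2^n = 2^13 = 8192
Non-empty subsets exclude the empty set: 2^n - 1
= 8192 - 1
= 8191

Number of non-empty subsets = 8191


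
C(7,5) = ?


C(n,k) = n! / (k!(n-k)!)
C(7,5) = 7! / (5!2!)
= 21

C(7,5) = 21


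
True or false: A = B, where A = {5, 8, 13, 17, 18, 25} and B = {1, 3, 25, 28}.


Two sets are equal iff they have exactly the same elements.
A = {5, 8, 13, 17, 18, 25}
B = {1, 3, 25, 28}
Differences: {1, 3, 5, 8, 13, 17, 18, 28}
A ≠ B

No, A ≠ B


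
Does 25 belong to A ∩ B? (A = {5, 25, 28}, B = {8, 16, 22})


A = {5, 25, 28}, B = {8, 16, 22}
A ∩ B = elements in both A and B
A ∩ B = ∅
Checking if 25 ∈ A ∩ B
25 is not in A ∩ B → False

25 ∉ A ∩ B


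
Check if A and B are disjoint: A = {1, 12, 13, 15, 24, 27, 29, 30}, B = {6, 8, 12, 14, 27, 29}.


Disjoint means A ∩ B = ∅.
A ∩ B = {12, 27, 29}
A ∩ B ≠ ∅, so A and B are NOT disjoint.

No, A and B are not disjoint (A ∩ B = {12, 27, 29})


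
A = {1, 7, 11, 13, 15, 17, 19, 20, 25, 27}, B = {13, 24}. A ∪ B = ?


A ∪ B = all elements in A or B (or both)
A = {1, 7, 11, 13, 15, 17, 19, 20, 25, 27}
B = {13, 24}
A ∪ B = {1, 7, 11, 13, 15, 17, 19, 20, 24, 25, 27}

A ∪ B = {1, 7, 11, 13, 15, 17, 19, 20, 24, 25, 27}


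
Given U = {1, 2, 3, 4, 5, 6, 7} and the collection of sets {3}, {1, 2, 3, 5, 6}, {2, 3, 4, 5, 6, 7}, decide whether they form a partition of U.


A partition requires: (1) non-empty parts, (2) pairwise disjoint, (3) union = U
Parts: {3}, {1, 2, 3, 5, 6}, {2, 3, 4, 5, 6, 7}
Union of parts: {1, 2, 3, 4, 5, 6, 7}
U = {1, 2, 3, 4, 5, 6, 7}
All non-empty? True
Pairwise disjoint? False
Covers U? True

No, not a valid partition


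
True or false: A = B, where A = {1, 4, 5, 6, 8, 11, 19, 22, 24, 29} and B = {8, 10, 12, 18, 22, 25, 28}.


Two sets are equal iff they have exactly the same elements.
A = {1, 4, 5, 6, 8, 11, 19, 22, 24, 29}
B = {8, 10, 12, 18, 22, 25, 28}
Differences: {1, 4, 5, 6, 10, 11, 12, 18, 19, 24, 25, 28, 29}
A ≠ B

No, A ≠ B


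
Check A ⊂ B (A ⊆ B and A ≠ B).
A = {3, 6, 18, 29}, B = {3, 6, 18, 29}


A ⊂ B requires: A ⊆ B AND A ≠ B.
A ⊆ B? Yes
A = B? Yes
A = B, so A is not a PROPER subset.

No, A is not a proper subset of B


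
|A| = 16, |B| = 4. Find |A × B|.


|A × B| = |A| × |B|
= 16 × 4
= 64

|A × B| = 64


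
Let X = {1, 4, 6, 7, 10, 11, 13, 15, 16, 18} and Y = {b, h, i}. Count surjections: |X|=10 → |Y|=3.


n = |X| = 10, k = |Y| = 3. Surjections via inclusion-exclusion:
S(n,k) = Σ(-1)^i × C(k,i) × (k-i)^n, i=0 to k
i=0: (-1)^0×C(3,0)×3^10 = 59049
i=1: (-1)^1×C(3,1)×2^10 = -3072
i=2: (-1)^2×C(3,2)×1^10 = 3
i=3: (-1)^3×C(3,3)×0^10 = 0
Total = 55980

Number of surjections = 55980


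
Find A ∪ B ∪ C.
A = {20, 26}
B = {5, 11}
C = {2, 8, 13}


A ∪ B = {5, 11, 20, 26}
(A ∪ B) ∪ C = {2, 5, 8, 11, 13, 20, 26}

A ∪ B ∪ C = {2, 5, 8, 11, 13, 20, 26}


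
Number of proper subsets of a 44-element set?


Total subsets = 2^n = 2^44 = 17592186044416
Proper subsets exclude the set itself: 2^n - 1
= 17592186044416 - 1
= 17592186044415

Number of proper subsets = 17592186044415


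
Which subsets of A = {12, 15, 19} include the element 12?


A subset of A contains 12 iff the remaining 2 elements form any subset of A \ {12}.
Count: 2^(n-1) = 2^2 = 4
Subsets containing 12: {12}, {12, 15}, {12, 19}, {12, 15, 19}

Subsets containing 12 (4 total): {12}, {12, 15}, {12, 19}, {12, 15, 19}


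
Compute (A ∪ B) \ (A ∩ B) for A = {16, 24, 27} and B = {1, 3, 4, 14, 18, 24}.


A △ B = (A \ B) ∪ (B \ A) = elements in exactly one of A or B
A \ B = {16, 27}
B \ A = {1, 3, 4, 14, 18}
A △ B = {1, 3, 4, 14, 16, 18, 27}

A △ B = {1, 3, 4, 14, 16, 18, 27}


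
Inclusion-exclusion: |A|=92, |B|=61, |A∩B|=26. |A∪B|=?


|A ∪ B| = |A| + |B| - |A ∩ B|
= 92 + 61 - 26
= 127

|A ∪ B| = 127


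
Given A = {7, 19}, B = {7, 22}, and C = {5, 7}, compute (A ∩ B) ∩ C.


A ∩ B = {7}
(A ∩ B) ∩ C = {7}

A ∩ B ∩ C = {7}


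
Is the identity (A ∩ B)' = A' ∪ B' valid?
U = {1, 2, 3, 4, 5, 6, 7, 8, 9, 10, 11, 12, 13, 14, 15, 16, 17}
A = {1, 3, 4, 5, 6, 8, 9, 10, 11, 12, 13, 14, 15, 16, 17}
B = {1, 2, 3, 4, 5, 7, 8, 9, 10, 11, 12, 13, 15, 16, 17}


LHS: A ∩ B = {1, 3, 4, 5, 8, 9, 10, 11, 12, 13, 15, 16, 17}
(A ∩ B)' = U \ (A ∩ B) = {2, 6, 7, 14}
A' = {2, 7}, B' = {6, 14}
Claimed RHS: A' ∪ B' = {2, 6, 7, 14}
Identity is VALID: LHS = RHS = {2, 6, 7, 14} ✓

Identity is valid. (A ∩ B)' = A' ∪ B' = {2, 6, 7, 14}


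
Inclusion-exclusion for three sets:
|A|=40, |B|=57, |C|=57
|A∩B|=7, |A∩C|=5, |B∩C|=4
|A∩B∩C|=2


|A∪B∪C| = |A|+|B|+|C| - |A∩B|-|A∩C|-|B∩C| + |A∩B∩C|
= 40+57+57 - 7-5-4 + 2
= 154 - 16 + 2
= 140

|A ∪ B ∪ C| = 140


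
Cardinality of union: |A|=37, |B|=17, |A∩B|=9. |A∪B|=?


|A ∪ B| = |A| + |B| - |A ∩ B|
= 37 + 17 - 9
= 45

|A ∪ B| = 45


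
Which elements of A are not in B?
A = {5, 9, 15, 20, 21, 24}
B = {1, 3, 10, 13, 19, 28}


A \ B = elements in A but not in B
A = {5, 9, 15, 20, 21, 24}
B = {1, 3, 10, 13, 19, 28}
Remove from A any elements in B
A \ B = {5, 9, 15, 20, 21, 24}

A \ B = {5, 9, 15, 20, 21, 24}


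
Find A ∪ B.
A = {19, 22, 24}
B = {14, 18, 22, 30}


A ∪ B = all elements in A or B (or both)
A = {19, 22, 24}
B = {14, 18, 22, 30}
A ∪ B = {14, 18, 19, 22, 24, 30}

A ∪ B = {14, 18, 19, 22, 24, 30}


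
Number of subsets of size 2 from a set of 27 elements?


C(n,k) = n! / (k!(n-k)!)
C(27,2) = 27! / (2!25!)
= 351

C(27,2) = 351


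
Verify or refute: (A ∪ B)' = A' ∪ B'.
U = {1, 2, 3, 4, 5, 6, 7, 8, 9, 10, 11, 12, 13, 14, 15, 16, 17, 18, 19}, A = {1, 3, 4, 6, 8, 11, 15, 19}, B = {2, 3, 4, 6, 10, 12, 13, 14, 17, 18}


LHS: A ∪ B = {1, 2, 3, 4, 6, 8, 10, 11, 12, 13, 14, 15, 17, 18, 19}
(A ∪ B)' = U \ (A ∪ B) = {5, 7, 9, 16}
A' = {2, 5, 7, 9, 10, 12, 13, 14, 16, 17, 18}, B' = {1, 5, 7, 8, 9, 11, 15, 16, 19}
Claimed RHS: A' ∪ B' = {1, 2, 5, 7, 8, 9, 10, 11, 12, 13, 14, 15, 16, 17, 18, 19}
Identity is INVALID: LHS = {5, 7, 9, 16} but the RHS claimed here equals {1, 2, 5, 7, 8, 9, 10, 11, 12, 13, 14, 15, 16, 17, 18, 19}. The correct form is (A ∪ B)' = A' ∩ B'.

Identity is invalid: (A ∪ B)' = {5, 7, 9, 16} but A' ∪ B' = {1, 2, 5, 7, 8, 9, 10, 11, 12, 13, 14, 15, 16, 17, 18, 19}. The correct De Morgan law is (A ∪ B)' = A' ∩ B'.


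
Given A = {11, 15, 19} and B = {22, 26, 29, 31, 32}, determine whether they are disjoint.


Disjoint means A ∩ B = ∅.
A ∩ B = ∅
A ∩ B = ∅, so A and B are disjoint.

Yes, A and B are disjoint


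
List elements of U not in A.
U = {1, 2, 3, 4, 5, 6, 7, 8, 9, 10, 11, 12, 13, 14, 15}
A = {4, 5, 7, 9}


Aᶜ = U \ A = elements in U but not in A
U = {1, 2, 3, 4, 5, 6, 7, 8, 9, 10, 11, 12, 13, 14, 15}
A = {4, 5, 7, 9}
Aᶜ = {1, 2, 3, 6, 8, 10, 11, 12, 13, 14, 15}

Aᶜ = {1, 2, 3, 6, 8, 10, 11, 12, 13, 14, 15}


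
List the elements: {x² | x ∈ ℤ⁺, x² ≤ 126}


Checking each candidate:
Condition: positive perfect squares ≤ 126
Result = {1, 4, 9, 16, 25, 36, 49, 64, 81, 100, 121}

{1, 4, 9, 16, 25, 36, 49, 64, 81, 100, 121}


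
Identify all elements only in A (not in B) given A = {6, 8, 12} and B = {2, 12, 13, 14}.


A = {6, 8, 12}
B = {2, 12, 13, 14}
Region: only in A (not in B)
Elements: {6, 8}

Elements only in A (not in B): {6, 8}


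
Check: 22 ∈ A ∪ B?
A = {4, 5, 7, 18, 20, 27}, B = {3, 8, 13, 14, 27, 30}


A = {4, 5, 7, 18, 20, 27}, B = {3, 8, 13, 14, 27, 30}
A ∪ B = all elements in A or B
A ∪ B = {3, 4, 5, 7, 8, 13, 14, 18, 20, 27, 30}
Checking if 22 ∈ A ∪ B
22 is not in A ∪ B → False

22 ∉ A ∪ B


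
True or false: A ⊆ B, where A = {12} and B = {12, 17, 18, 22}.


A ⊆ B means every element of A is in B.
All elements of A are in B.
So A ⊆ B.

Yes, A ⊆ B


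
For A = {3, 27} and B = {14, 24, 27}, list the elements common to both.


A ∩ B = elements in both A and B
A = {3, 27}
B = {14, 24, 27}
A ∩ B = {27}

A ∩ B = {27}


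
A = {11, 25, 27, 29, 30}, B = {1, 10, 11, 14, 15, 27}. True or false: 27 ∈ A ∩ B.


A = {11, 25, 27, 29, 30}, B = {1, 10, 11, 14, 15, 27}
A ∩ B = elements in both A and B
A ∩ B = {11, 27}
Checking if 27 ∈ A ∩ B
27 is in A ∩ B → True

27 ∈ A ∩ B


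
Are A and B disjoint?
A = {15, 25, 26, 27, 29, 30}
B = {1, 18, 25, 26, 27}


Disjoint means A ∩ B = ∅.
A ∩ B = {25, 26, 27}
A ∩ B ≠ ∅, so A and B are NOT disjoint.

No, A and B are not disjoint (A ∩ B = {25, 26, 27})


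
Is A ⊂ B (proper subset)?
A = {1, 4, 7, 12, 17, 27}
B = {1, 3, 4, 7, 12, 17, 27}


A ⊂ B requires: A ⊆ B AND A ≠ B.
A ⊆ B? Yes
A = B? No
A ⊂ B: Yes (A is a proper subset of B)

Yes, A ⊂ B


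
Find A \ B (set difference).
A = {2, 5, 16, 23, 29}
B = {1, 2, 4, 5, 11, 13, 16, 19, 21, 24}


A \ B = elements in A but not in B
A = {2, 5, 16, 23, 29}
B = {1, 2, 4, 5, 11, 13, 16, 19, 21, 24}
Remove from A any elements in B
A \ B = {23, 29}

A \ B = {23, 29}


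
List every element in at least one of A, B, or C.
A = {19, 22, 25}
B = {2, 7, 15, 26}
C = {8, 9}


A ∪ B = {2, 7, 15, 19, 22, 25, 26}
(A ∪ B) ∪ C = {2, 7, 8, 9, 15, 19, 22, 25, 26}

A ∪ B ∪ C = {2, 7, 8, 9, 15, 19, 22, 25, 26}


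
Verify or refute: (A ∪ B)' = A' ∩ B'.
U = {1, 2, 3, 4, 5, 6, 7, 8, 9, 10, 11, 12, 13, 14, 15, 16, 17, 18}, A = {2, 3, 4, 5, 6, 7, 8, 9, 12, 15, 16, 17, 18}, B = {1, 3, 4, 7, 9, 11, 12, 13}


LHS: A ∪ B = {1, 2, 3, 4, 5, 6, 7, 8, 9, 11, 12, 13, 15, 16, 17, 18}
(A ∪ B)' = U \ (A ∪ B) = {10, 14}
A' = {1, 10, 11, 13, 14}, B' = {2, 5, 6, 8, 10, 14, 15, 16, 17, 18}
Claimed RHS: A' ∩ B' = {10, 14}
Identity is VALID: LHS = RHS = {10, 14} ✓

Identity is valid. (A ∪ B)' = A' ∩ B' = {10, 14}


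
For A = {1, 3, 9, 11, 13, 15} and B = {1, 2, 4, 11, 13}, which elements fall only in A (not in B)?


A = {1, 3, 9, 11, 13, 15}
B = {1, 2, 4, 11, 13}
Region: only in A (not in B)
Elements: {3, 9, 15}

Elements only in A (not in B): {3, 9, 15}


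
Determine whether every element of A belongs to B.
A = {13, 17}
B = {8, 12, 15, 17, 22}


A ⊆ B means every element of A is in B.
Elements in A not in B: {13}
So A ⊄ B.

No, A ⊄ B


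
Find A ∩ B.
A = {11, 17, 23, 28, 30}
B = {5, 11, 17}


A ∩ B = elements in both A and B
A = {11, 17, 23, 28, 30}
B = {5, 11, 17}
A ∩ B = {11, 17}

A ∩ B = {11, 17}


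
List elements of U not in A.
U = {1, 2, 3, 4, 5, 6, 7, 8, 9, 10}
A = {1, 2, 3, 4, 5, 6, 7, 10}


Aᶜ = U \ A = elements in U but not in A
U = {1, 2, 3, 4, 5, 6, 7, 8, 9, 10}
A = {1, 2, 3, 4, 5, 6, 7, 10}
Aᶜ = {8, 9}

Aᶜ = {8, 9}


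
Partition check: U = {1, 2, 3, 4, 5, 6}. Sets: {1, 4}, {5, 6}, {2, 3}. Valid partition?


A partition requires: (1) non-empty parts, (2) pairwise disjoint, (3) union = U
Parts: {1, 4}, {5, 6}, {2, 3}
Union of parts: {1, 2, 3, 4, 5, 6}
U = {1, 2, 3, 4, 5, 6}
All non-empty? True
Pairwise disjoint? True
Covers U? True

Yes, valid partition


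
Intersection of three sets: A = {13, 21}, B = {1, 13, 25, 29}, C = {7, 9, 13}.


A ∩ B = {13}
(A ∩ B) ∩ C = {13}

A ∩ B ∩ C = {13}


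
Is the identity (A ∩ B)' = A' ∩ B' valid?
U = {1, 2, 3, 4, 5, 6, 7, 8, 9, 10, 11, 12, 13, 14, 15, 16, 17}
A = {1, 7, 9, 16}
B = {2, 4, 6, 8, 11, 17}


LHS: A ∩ B = ∅
(A ∩ B)' = U \ (A ∩ B) = {1, 2, 3, 4, 5, 6, 7, 8, 9, 10, 11, 12, 13, 14, 15, 16, 17}
A' = {2, 3, 4, 5, 6, 8, 10, 11, 12, 13, 14, 15, 17}, B' = {1, 3, 5, 7, 9, 10, 12, 13, 14, 15, 16}
Claimed RHS: A' ∩ B' = {3, 5, 10, 12, 13, 14, 15}
Identity is INVALID: LHS = {1, 2, 3, 4, 5, 6, 7, 8, 9, 10, 11, 12, 13, 14, 15, 16, 17} but the RHS claimed here equals {3, 5, 10, 12, 13, 14, 15}. The correct form is (A ∩ B)' = A' ∪ B'.

Identity is invalid: (A ∩ B)' = {1, 2, 3, 4, 5, 6, 7, 8, 9, 10, 11, 12, 13, 14, 15, 16, 17} but A' ∩ B' = {3, 5, 10, 12, 13, 14, 15}. The correct De Morgan law is (A ∩ B)' = A' ∪ B'.


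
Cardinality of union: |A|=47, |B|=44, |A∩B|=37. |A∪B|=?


|A ∪ B| = |A| + |B| - |A ∩ B|
= 47 + 44 - 37
= 54

|A ∪ B| = 54


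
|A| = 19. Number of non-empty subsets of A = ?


Total subsets = 2^n = 2^19 = 524288
Non-empty subsets exclude the empty set: 2^n - 1
= 524288 - 1
= 524287

Number of non-empty subsets = 524287


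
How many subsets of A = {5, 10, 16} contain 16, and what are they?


A subset of A contains 16 iff the remaining 2 elements form any subset of A \ {16}.
Count: 2^(n-1) = 2^2 = 4
Subsets containing 16: {16}, {5, 16}, {10, 16}, {5, 10, 16}

Subsets containing 16 (4 total): {16}, {5, 16}, {10, 16}, {5, 10, 16}


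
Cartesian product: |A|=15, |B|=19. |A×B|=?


|A × B| = |A| × |B|
= 15 × 19
= 285

|A × B| = 285


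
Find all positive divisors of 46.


Checking each candidate:
Condition: positive divisors of 46
Result = {1, 2, 23, 46}

{1, 2, 23, 46}


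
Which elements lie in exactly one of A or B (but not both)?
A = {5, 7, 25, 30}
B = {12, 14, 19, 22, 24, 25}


A △ B = (A \ B) ∪ (B \ A) = elements in exactly one of A or B
A \ B = {5, 7, 30}
B \ A = {12, 14, 19, 22, 24}
A △ B = {5, 7, 12, 14, 19, 22, 24, 30}

A △ B = {5, 7, 12, 14, 19, 22, 24, 30}


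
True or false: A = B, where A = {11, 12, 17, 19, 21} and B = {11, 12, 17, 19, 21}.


Two sets are equal iff they have exactly the same elements.
A = {11, 12, 17, 19, 21}
B = {11, 12, 17, 19, 21}
Same elements → A = B

Yes, A = B


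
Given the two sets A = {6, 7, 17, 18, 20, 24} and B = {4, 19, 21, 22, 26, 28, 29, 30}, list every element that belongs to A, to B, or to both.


A ∪ B = all elements in A or B (or both)
A = {6, 7, 17, 18, 20, 24}
B = {4, 19, 21, 22, 26, 28, 29, 30}
A ∪ B = {4, 6, 7, 17, 18, 19, 20, 21, 22, 24, 26, 28, 29, 30}

A ∪ B = {4, 6, 7, 17, 18, 19, 20, 21, 22, 24, 26, 28, 29, 30}


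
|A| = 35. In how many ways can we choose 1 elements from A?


C(n,k) = n! / (k!(n-k)!)
C(35,1) = 35! / (1!34!)
= 35

C(35,1) = 35


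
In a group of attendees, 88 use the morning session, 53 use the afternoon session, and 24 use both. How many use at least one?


|A ∪ B| = |A| + |B| - |A ∩ B|
= 88 + 53 - 24
= 117

|A ∪ B| = 117


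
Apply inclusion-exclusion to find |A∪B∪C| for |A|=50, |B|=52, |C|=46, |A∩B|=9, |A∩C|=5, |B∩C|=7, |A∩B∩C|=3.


|A∪B∪C| = |A|+|B|+|C| - |A∩B|-|A∩C|-|B∩C| + |A∩B∩C|
= 50+52+46 - 9-5-7 + 3
= 148 - 21 + 3
= 130

|A ∪ B ∪ C| = 130


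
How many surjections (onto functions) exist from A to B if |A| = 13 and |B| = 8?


n = |A| = 13, k = |B| = 8. Surjections via inclusion-exclusion:
S(n,k) = Σ(-1)^i × C(k,i) × (k-i)^n, i=0 to k
i=0: (-1)^0×C(8,0)×8^13 = 549755813888
i=1: (-1)^1×C(8,1)×7^13 = -775112083256
i=2: (-1)^2×C(8,2)×6^13 = 365699432448
i=3: (-1)^3×C(8,3)×5^13 = -68359375000
i=4: (-1)^4×C(8,4)×4^13 = 4697620480
i=5: (-1)^5×C(8,5)×3^13 = -89282088
i=6: (-1)^6×C(8,6)×2^13 = 229376
i=7: (-1)^7×C(8,7)×1^13 = -8
i=8: (-1)^8×C(8,8)×0^13 = 0
Total = 76592355840

Number of surjections = 76592355840


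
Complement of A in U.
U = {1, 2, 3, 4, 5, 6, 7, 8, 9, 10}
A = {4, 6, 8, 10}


Aᶜ = U \ A = elements in U but not in A
U = {1, 2, 3, 4, 5, 6, 7, 8, 9, 10}
A = {4, 6, 8, 10}
Aᶜ = {1, 2, 3, 5, 7, 9}

Aᶜ = {1, 2, 3, 5, 7, 9}


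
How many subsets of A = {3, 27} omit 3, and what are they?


A subset of A that omits 3 is a subset of A \ {3}, so there are 2^(n-1) = 2^1 = 2 of them.
Subsets excluding 3: ∅, {27}

Subsets excluding 3 (2 total): ∅, {27}


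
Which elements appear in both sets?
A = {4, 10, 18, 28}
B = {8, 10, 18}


A ∩ B = elements in both A and B
A = {4, 10, 18, 28}
B = {8, 10, 18}
A ∩ B = {10, 18}

A ∩ B = {10, 18}


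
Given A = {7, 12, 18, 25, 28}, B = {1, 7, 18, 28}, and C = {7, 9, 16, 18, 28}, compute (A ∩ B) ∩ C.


A ∩ B = {7, 18, 28}
(A ∩ B) ∩ C = {7, 18, 28}

A ∩ B ∩ C = {7, 18, 28}


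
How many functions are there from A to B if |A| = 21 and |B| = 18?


Each of |A| = 21 inputs maps to any of |B| = 18 outputs.
# functions = |B|^|A| = 18^21
= 229468251895129407139872768

Number of functions = 229468251895129407139872768


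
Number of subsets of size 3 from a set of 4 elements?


C(n,k) = n! / (k!(n-k)!)
C(4,3) = 4! / (3!1!)
= 4

C(4,3) = 4


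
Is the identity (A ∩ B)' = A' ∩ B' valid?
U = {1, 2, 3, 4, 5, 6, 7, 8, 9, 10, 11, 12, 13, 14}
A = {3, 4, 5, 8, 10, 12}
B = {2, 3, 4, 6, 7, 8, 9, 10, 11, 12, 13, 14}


LHS: A ∩ B = {3, 4, 8, 10, 12}
(A ∩ B)' = U \ (A ∩ B) = {1, 2, 5, 6, 7, 9, 11, 13, 14}
A' = {1, 2, 6, 7, 9, 11, 13, 14}, B' = {1, 5}
Claimed RHS: A' ∩ B' = {1}
Identity is INVALID: LHS = {1, 2, 5, 6, 7, 9, 11, 13, 14} but the RHS claimed here equals {1}. The correct form is (A ∩ B)' = A' ∪ B'.

Identity is invalid: (A ∩ B)' = {1, 2, 5, 6, 7, 9, 11, 13, 14} but A' ∩ B' = {1}. The correct De Morgan law is (A ∩ B)' = A' ∪ B'.


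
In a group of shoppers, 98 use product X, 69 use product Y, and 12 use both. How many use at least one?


|A ∪ B| = |A| + |B| - |A ∩ B|
= 98 + 69 - 12
= 155

|A ∪ B| = 155


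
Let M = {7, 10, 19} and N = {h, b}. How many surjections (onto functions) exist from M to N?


n = |M| = 3, k = |N| = 2. Surjections via inclusion-exclusion:
S(n,k) = Σ(-1)^i × C(k,i) × (k-i)^n, i=0 to k
i=0: (-1)^0×C(2,0)×2^3 = 8
i=1: (-1)^1×C(2,1)×1^3 = -2
i=2: (-1)^2×C(2,2)×0^3 = 0
Total = 6

Number of surjections = 6


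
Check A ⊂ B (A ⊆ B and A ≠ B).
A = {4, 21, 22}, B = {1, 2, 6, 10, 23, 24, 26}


A ⊂ B requires: A ⊆ B AND A ≠ B.
A ⊆ B? No
A ⊄ B, so A is not a proper subset.

No, A is not a proper subset of B


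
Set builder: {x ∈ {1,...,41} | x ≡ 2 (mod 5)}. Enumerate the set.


Checking each candidate:
Condition: x in {1,...,41} with x ≡ 2 (mod 5)
Result = {2, 7, 12, 17, 22, 27, 32, 37}

{2, 7, 12, 17, 22, 27, 32, 37}


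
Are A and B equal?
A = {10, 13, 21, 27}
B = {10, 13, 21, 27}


Two sets are equal iff they have exactly the same elements.
A = {10, 13, 21, 27}
B = {10, 13, 21, 27}
Same elements → A = B

Yes, A = B


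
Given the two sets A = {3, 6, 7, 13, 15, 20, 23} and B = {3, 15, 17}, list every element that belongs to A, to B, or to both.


A ∪ B = all elements in A or B (or both)
A = {3, 6, 7, 13, 15, 20, 23}
B = {3, 15, 17}
A ∪ B = {3, 6, 7, 13, 15, 17, 20, 23}

A ∪ B = {3, 6, 7, 13, 15, 17, 20, 23}


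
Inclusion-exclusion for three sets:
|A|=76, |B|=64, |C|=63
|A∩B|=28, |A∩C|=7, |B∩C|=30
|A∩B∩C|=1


|A∪B∪C| = |A|+|B|+|C| - |A∩B|-|A∩C|-|B∩C| + |A∩B∩C|
= 76+64+63 - 28-7-30 + 1
= 203 - 65 + 1
= 139

|A ∪ B ∪ C| = 139


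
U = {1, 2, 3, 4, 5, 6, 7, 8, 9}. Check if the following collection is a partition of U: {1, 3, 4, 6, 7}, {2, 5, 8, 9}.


A partition requires: (1) non-empty parts, (2) pairwise disjoint, (3) union = U
Parts: {1, 3, 4, 6, 7}, {2, 5, 8, 9}
Union of parts: {1, 2, 3, 4, 5, 6, 7, 8, 9}
U = {1, 2, 3, 4, 5, 6, 7, 8, 9}
All non-empty? True
Pairwise disjoint? True
Covers U? True

Yes, valid partition


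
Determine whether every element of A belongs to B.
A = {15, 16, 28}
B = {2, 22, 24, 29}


A ⊆ B means every element of A is in B.
Elements in A not in B: {15, 16, 28}
So A ⊄ B.

No, A ⊄ B


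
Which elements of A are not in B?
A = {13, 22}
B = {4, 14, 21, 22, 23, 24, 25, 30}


A \ B = elements in A but not in B
A = {13, 22}
B = {4, 14, 21, 22, 23, 24, 25, 30}
Remove from A any elements in B
A \ B = {13}

A \ B = {13}


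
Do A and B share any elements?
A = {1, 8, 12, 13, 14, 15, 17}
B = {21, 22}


Disjoint means A ∩ B = ∅.
A ∩ B = ∅
A ∩ B = ∅, so A and B are disjoint.

No — A and B share no elements (A ∩ B = ∅), so they are disjoint


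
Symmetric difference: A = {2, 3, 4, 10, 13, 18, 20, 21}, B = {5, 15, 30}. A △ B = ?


A △ B = (A \ B) ∪ (B \ A) = elements in exactly one of A or B
A \ B = {2, 3, 4, 10, 13, 18, 20, 21}
B \ A = {5, 15, 30}
A △ B = {2, 3, 4, 5, 10, 13, 15, 18, 20, 21, 30}

A △ B = {2, 3, 4, 5, 10, 13, 15, 18, 20, 21, 30}


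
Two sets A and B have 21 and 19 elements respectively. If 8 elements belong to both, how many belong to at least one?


|A ∪ B| = |A| + |B| - |A ∩ B|
= 21 + 19 - 8
= 32

|A ∪ B| = 32


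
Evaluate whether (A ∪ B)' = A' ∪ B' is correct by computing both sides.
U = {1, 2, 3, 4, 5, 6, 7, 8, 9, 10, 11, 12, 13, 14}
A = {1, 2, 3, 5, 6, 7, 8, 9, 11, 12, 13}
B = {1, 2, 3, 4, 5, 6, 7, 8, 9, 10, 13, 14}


LHS: A ∪ B = {1, 2, 3, 4, 5, 6, 7, 8, 9, 10, 11, 12, 13, 14}
(A ∪ B)' = U \ (A ∪ B) = ∅
A' = {4, 10, 14}, B' = {11, 12}
Claimed RHS: A' ∪ B' = {4, 10, 11, 12, 14}
Identity is INVALID: LHS = ∅ but the RHS claimed here equals {4, 10, 11, 12, 14}. The correct form is (A ∪ B)' = A' ∩ B'.

Identity is invalid: (A ∪ B)' = ∅ but A' ∪ B' = {4, 10, 11, 12, 14}. The correct De Morgan law is (A ∪ B)' = A' ∩ B'.


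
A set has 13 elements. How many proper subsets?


Total subsets = 2^n = 2^13 = 8192
Proper subsets exclude the set itself: 2^n - 1
= 8192 - 1
= 8191

Number of proper subsets = 8191


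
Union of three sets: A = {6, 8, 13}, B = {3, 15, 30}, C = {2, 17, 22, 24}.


A ∪ B = {3, 6, 8, 13, 15, 30}
(A ∪ B) ∪ C = {2, 3, 6, 8, 13, 15, 17, 22, 24, 30}

A ∪ B ∪ C = {2, 3, 6, 8, 13, 15, 17, 22, 24, 30}


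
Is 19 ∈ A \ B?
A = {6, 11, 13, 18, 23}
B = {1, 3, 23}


A = {6, 11, 13, 18, 23}, B = {1, 3, 23}
A \ B = elements in A but not in B
A \ B = {6, 11, 13, 18}
Checking if 19 ∈ A \ B
19 is not in A \ B → False

19 ∉ A \ B


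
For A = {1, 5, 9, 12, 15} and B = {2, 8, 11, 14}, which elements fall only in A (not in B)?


A = {1, 5, 9, 12, 15}
B = {2, 8, 11, 14}
Region: only in A (not in B)
Elements: {1, 5, 9, 12, 15}

Elements only in A (not in B): {1, 5, 9, 12, 15}


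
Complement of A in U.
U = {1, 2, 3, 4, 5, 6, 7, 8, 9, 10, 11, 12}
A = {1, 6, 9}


Aᶜ = U \ A = elements in U but not in A
U = {1, 2, 3, 4, 5, 6, 7, 8, 9, 10, 11, 12}
A = {1, 6, 9}
Aᶜ = {2, 3, 4, 5, 7, 8, 10, 11, 12}

Aᶜ = {2, 3, 4, 5, 7, 8, 10, 11, 12}


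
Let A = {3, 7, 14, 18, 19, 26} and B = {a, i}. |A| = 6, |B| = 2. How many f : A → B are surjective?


n = |A| = 6, k = |B| = 2. Surjections via inclusion-exclusion:
S(n,k) = Σ(-1)^i × C(k,i) × (k-i)^n, i=0 to k
i=0: (-1)^0×C(2,0)×2^6 = 64
i=1: (-1)^1×C(2,1)×1^6 = -2
i=2: (-1)^2×C(2,2)×0^6 = 0
Total = 62

Number of surjections = 62


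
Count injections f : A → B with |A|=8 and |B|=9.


An injection sends each of |A| = 8 inputs to a distinct output in B.
# injections = |B|·(|B|-1)·…·(|B|-|A|+1) = 9! / (9 - 8)!
= 9 × 8 × 7 × 6 × 5 × 4 × 3 × 2
= 362880

Number of injections = 362880


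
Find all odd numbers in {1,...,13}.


Checking each candidate:
Condition: odd numbers in {1,...,13}
Result = {1, 3, 5, 7, 9, 11, 13}

{1, 3, 5, 7, 9, 11, 13}


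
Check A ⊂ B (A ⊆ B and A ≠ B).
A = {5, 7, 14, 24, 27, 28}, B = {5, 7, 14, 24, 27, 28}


A ⊂ B requires: A ⊆ B AND A ≠ B.
A ⊆ B? Yes
A = B? Yes
A = B, so A is not a PROPER subset.

No, A is not a proper subset of B


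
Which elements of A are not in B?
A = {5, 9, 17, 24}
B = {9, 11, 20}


A \ B = elements in A but not in B
A = {5, 9, 17, 24}
B = {9, 11, 20}
Remove from A any elements in B
A \ B = {5, 17, 24}

A \ B = {5, 17, 24}


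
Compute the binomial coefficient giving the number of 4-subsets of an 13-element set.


C(n,k) = n! / (k!(n-k)!)
C(13,4) = 13! / (4!9!)
= 715

C(13,4) = 715


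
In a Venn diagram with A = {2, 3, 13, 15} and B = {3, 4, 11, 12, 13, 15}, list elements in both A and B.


A = {2, 3, 13, 15}
B = {3, 4, 11, 12, 13, 15}
Region: in both A and B
Elements: {3, 13, 15}

Elements in both A and B: {3, 13, 15}


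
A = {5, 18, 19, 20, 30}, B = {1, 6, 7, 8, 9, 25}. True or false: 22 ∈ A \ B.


A = {5, 18, 19, 20, 30}, B = {1, 6, 7, 8, 9, 25}
A \ B = elements in A but not in B
A \ B = {5, 18, 19, 20, 30}
Checking if 22 ∈ A \ B
22 is not in A \ B → False

22 ∉ A \ B


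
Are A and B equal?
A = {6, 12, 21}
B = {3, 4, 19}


Two sets are equal iff they have exactly the same elements.
A = {6, 12, 21}
B = {3, 4, 19}
Differences: {3, 4, 6, 12, 19, 21}
A ≠ B

No, A ≠ B


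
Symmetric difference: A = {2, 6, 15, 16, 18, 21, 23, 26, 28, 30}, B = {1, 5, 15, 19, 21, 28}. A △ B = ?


A △ B = (A \ B) ∪ (B \ A) = elements in exactly one of A or B
A \ B = {2, 6, 16, 18, 23, 26, 30}
B \ A = {1, 5, 19}
A △ B = {1, 2, 5, 6, 16, 18, 19, 23, 26, 30}

A △ B = {1, 2, 5, 6, 16, 18, 19, 23, 26, 30}


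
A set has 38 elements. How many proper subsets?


Total subsets = 2^n = 2^38 = 274877906944
Proper subsets exclude the set itself: 2^n - 1
= 274877906944 - 1
= 274877906943

Number of proper subsets = 274877906943


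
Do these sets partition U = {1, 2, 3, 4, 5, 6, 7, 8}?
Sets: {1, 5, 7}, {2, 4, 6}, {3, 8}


A partition requires: (1) non-empty parts, (2) pairwise disjoint, (3) union = U
Parts: {1, 5, 7}, {2, 4, 6}, {3, 8}
Union of parts: {1, 2, 3, 4, 5, 6, 7, 8}
U = {1, 2, 3, 4, 5, 6, 7, 8}
All non-empty? True
Pairwise disjoint? True
Covers U? True

Yes, valid partition


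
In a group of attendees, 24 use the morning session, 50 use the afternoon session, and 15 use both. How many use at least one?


|A ∪ B| = |A| + |B| - |A ∩ B|
= 24 + 50 - 15
= 59

|A ∪ B| = 59


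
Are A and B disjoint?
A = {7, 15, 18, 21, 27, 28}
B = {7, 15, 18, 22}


Disjoint means A ∩ B = ∅.
A ∩ B = {7, 15, 18}
A ∩ B ≠ ∅, so A and B are NOT disjoint.

No, A and B are not disjoint (A ∩ B = {7, 15, 18})


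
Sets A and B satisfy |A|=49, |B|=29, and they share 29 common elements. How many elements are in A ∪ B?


|A ∪ B| = |A| + |B| - |A ∩ B|
= 49 + 29 - 29
= 49

|A ∪ B| = 49


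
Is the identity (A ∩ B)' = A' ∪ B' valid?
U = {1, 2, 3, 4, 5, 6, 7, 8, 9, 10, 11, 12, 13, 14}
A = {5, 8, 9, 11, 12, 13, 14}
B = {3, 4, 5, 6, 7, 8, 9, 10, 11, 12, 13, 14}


LHS: A ∩ B = {5, 8, 9, 11, 12, 13, 14}
(A ∩ B)' = U \ (A ∩ B) = {1, 2, 3, 4, 6, 7, 10}
A' = {1, 2, 3, 4, 6, 7, 10}, B' = {1, 2}
Claimed RHS: A' ∪ B' = {1, 2, 3, 4, 6, 7, 10}
Identity is VALID: LHS = RHS = {1, 2, 3, 4, 6, 7, 10} ✓

Identity is valid. (A ∩ B)' = A' ∪ B' = {1, 2, 3, 4, 6, 7, 10}


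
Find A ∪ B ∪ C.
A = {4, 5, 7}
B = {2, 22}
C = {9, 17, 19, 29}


A ∪ B = {2, 4, 5, 7, 22}
(A ∪ B) ∪ C = {2, 4, 5, 7, 9, 17, 19, 22, 29}

A ∪ B ∪ C = {2, 4, 5, 7, 9, 17, 19, 22, 29}


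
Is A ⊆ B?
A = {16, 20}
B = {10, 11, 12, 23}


A ⊆ B means every element of A is in B.
Elements in A not in B: {16, 20}
So A ⊄ B.

No, A ⊄ B


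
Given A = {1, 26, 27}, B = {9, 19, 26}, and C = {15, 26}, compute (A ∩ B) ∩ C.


A ∩ B = {26}
(A ∩ B) ∩ C = {26}

A ∩ B ∩ C = {26}


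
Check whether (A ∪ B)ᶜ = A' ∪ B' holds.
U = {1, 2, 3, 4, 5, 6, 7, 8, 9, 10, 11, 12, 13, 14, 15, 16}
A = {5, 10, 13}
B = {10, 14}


LHS: A ∪ B = {5, 10, 13, 14}
(A ∪ B)' = U \ (A ∪ B) = {1, 2, 3, 4, 6, 7, 8, 9, 11, 12, 15, 16}
A' = {1, 2, 3, 4, 6, 7, 8, 9, 11, 12, 14, 15, 16}, B' = {1, 2, 3, 4, 5, 6, 7, 8, 9, 11, 12, 13, 15, 16}
Claimed RHS: A' ∪ B' = {1, 2, 3, 4, 5, 6, 7, 8, 9, 11, 12, 13, 14, 15, 16}
Identity is INVALID: LHS = {1, 2, 3, 4, 6, 7, 8, 9, 11, 12, 15, 16} but the RHS claimed here equals {1, 2, 3, 4, 5, 6, 7, 8, 9, 11, 12, 13, 14, 15, 16}. The correct form is (A ∪ B)' = A' ∩ B'.

Identity is invalid: (A ∪ B)' = {1, 2, 3, 4, 6, 7, 8, 9, 11, 12, 15, 16} but A' ∪ B' = {1, 2, 3, 4, 5, 6, 7, 8, 9, 11, 12, 13, 14, 15, 16}. The correct De Morgan law is (A ∪ B)' = A' ∩ B'.


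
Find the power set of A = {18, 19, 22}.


|A| = 3, so |P(A)| = 2^3 = 8
Enumerate subsets by cardinality (0 to 3):
∅, {18}, {19}, {22}, {18, 19}, {18, 22}, {19, 22}, {18, 19, 22}

P(A) has 8 subsets: ∅, {18}, {19}, {22}, {18, 19}, {18, 22}, {19, 22}, {18, 19, 22}


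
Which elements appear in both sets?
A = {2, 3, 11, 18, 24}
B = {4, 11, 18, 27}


A ∩ B = elements in both A and B
A = {2, 3, 11, 18, 24}
B = {4, 11, 18, 27}
A ∩ B = {11, 18}

A ∩ B = {11, 18}


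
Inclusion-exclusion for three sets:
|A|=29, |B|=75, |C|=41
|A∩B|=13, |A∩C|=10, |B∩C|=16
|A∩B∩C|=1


|A∪B∪C| = |A|+|B|+|C| - |A∩B|-|A∩C|-|B∩C| + |A∩B∩C|
= 29+75+41 - 13-10-16 + 1
= 145 - 39 + 1
= 107

|A ∪ B ∪ C| = 107


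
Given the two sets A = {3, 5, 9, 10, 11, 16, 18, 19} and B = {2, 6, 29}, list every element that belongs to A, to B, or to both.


A ∪ B = all elements in A or B (or both)
A = {3, 5, 9, 10, 11, 16, 18, 19}
B = {2, 6, 29}
A ∪ B = {2, 3, 5, 6, 9, 10, 11, 16, 18, 19, 29}

A ∪ B = {2, 3, 5, 6, 9, 10, 11, 16, 18, 19, 29}


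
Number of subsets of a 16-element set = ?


Number of subsets = 2^n
= 2^16
= 65536

|P(A)| = 65536


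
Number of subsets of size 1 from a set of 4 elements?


C(n,k) = n! / (k!(n-k)!)
C(4,1) = 4! / (1!3!)
= 4

C(4,1) = 4


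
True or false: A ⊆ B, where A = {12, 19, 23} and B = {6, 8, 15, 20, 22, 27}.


A ⊆ B means every element of A is in B.
Elements in A not in B: {12, 19, 23}
So A ⊄ B.

No, A ⊄ B


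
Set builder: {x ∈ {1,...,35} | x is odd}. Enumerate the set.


Checking each candidate:
Condition: odd numbers in {1,...,35}
Result = {1, 3, 5, 7, 9, 11, 13, 15, 17, 19, 21, 23, 25, 27, 29, 31, 33, 35}

{1, 3, 5, 7, 9, 11, 13, 15, 17, 19, 21, 23, 25, 27, 29, 31, 33, 35}


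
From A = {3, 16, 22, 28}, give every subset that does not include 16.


A subset of A that omits 16 is a subset of A \ {16}, so there are 2^(n-1) = 2^3 = 8 of them.
Subsets excluding 16: ∅, {3}, {22}, {28}, {3, 22}, {3, 28}, {22, 28}, {3, 22, 28}

Subsets excluding 16 (8 total): ∅, {3}, {22}, {28}, {3, 22}, {3, 28}, {22, 28}, {3, 22, 28}


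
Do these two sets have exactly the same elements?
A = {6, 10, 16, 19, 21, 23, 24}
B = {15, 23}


Two sets are equal iff they have exactly the same elements.
A = {6, 10, 16, 19, 21, 23, 24}
B = {15, 23}
Differences: {6, 10, 15, 16, 19, 21, 24}
A ≠ B

No, A ≠ B


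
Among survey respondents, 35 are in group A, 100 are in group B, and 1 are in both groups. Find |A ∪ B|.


|A ∪ B| = |A| + |B| - |A ∩ B|
= 35 + 100 - 1
= 134

|A ∪ B| = 134


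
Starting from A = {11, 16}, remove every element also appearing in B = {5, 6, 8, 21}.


A \ B = elements in A but not in B
A = {11, 16}
B = {5, 6, 8, 21}
Remove from A any elements in B
A \ B = {11, 16}

A \ B = {11, 16}


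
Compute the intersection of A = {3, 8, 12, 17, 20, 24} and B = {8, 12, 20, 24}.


A ∩ B = elements in both A and B
A = {3, 8, 12, 17, 20, 24}
B = {8, 12, 20, 24}
A ∩ B = {8, 12, 20, 24}

A ∩ B = {8, 12, 20, 24}


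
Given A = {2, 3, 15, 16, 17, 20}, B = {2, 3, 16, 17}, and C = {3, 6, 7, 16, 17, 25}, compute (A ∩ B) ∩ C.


A ∩ B = {2, 3, 16, 17}
(A ∩ B) ∩ C = {3, 16, 17}

A ∩ B ∩ C = {3, 16, 17}


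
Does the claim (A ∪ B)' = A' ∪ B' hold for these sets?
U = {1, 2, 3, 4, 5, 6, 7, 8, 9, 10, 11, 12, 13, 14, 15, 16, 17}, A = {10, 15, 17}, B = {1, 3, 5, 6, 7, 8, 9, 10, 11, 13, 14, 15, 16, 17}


LHS: A ∪ B = {1, 3, 5, 6, 7, 8, 9, 10, 11, 13, 14, 15, 16, 17}
(A ∪ B)' = U \ (A ∪ B) = {2, 4, 12}
A' = {1, 2, 3, 4, 5, 6, 7, 8, 9, 11, 12, 13, 14, 16}, B' = {2, 4, 12}
Claimed RHS: A' ∪ B' = {1, 2, 3, 4, 5, 6, 7, 8, 9, 11, 12, 13, 14, 16}
Identity is INVALID: LHS = {2, 4, 12} but the RHS claimed here equals {1, 2, 3, 4, 5, 6, 7, 8, 9, 11, 12, 13, 14, 16}. The correct form is (A ∪ B)' = A' ∩ B'.

Identity is invalid: (A ∪ B)' = {2, 4, 12} but A' ∪ B' = {1, 2, 3, 4, 5, 6, 7, 8, 9, 11, 12, 13, 14, 16}. The correct De Morgan law is (A ∪ B)' = A' ∩ B'.


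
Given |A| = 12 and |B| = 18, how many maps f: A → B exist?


Each of |A| = 12 inputs maps to any of |B| = 18 outputs.
# functions = |B|^|A| = 18^12
= 1156831381426176

Number of functions = 1156831381426176


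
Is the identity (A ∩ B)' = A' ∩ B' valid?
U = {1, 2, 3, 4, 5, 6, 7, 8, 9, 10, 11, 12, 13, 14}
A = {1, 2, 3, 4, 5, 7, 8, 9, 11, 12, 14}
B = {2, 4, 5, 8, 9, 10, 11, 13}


LHS: A ∩ B = {2, 4, 5, 8, 9, 11}
(A ∩ B)' = U \ (A ∩ B) = {1, 3, 6, 7, 10, 12, 13, 14}
A' = {6, 10, 13}, B' = {1, 3, 6, 7, 12, 14}
Claimed RHS: A' ∩ B' = {6}
Identity is INVALID: LHS = {1, 3, 6, 7, 10, 12, 13, 14} but the RHS claimed here equals {6}. The correct form is (A ∩ B)' = A' ∪ B'.

Identity is invalid: (A ∩ B)' = {1, 3, 6, 7, 10, 12, 13, 14} but A' ∩ B' = {6}. The correct De Morgan law is (A ∩ B)' = A' ∪ B'.


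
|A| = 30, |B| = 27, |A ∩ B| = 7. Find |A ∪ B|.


|A ∪ B| = |A| + |B| - |A ∩ B|
= 30 + 27 - 7
= 50

|A ∪ B| = 50


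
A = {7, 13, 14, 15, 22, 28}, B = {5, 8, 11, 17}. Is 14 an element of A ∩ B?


A = {7, 13, 14, 15, 22, 28}, B = {5, 8, 11, 17}
A ∩ B = elements in both A and B
A ∩ B = ∅
Checking if 14 ∈ A ∩ B
14 is not in A ∩ B → False

14 ∉ A ∩ B


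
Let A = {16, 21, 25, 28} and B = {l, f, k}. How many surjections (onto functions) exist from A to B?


n = |A| = 4, k = |B| = 3. Surjections via inclusion-exclusion:
S(n,k) = Σ(-1)^i × C(k,i) × (k-i)^n, i=0 to k
i=0: (-1)^0×C(3,0)×3^4 = 81
i=1: (-1)^1×C(3,1)×2^4 = -48
i=2: (-1)^2×C(3,2)×1^4 = 3
i=3: (-1)^3×C(3,3)×0^4 = 0
Total = 36

Number of surjections = 36


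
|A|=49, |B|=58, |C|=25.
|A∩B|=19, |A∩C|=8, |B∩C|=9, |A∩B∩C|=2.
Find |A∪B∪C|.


|A∪B∪C| = |A|+|B|+|C| - |A∩B|-|A∩C|-|B∩C| + |A∩B∩C|
= 49+58+25 - 19-8-9 + 2
= 132 - 36 + 2
= 98

|A ∪ B ∪ C| = 98


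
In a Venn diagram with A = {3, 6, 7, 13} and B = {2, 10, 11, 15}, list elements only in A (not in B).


A = {3, 6, 7, 13}
B = {2, 10, 11, 15}
Region: only in A (not in B)
Elements: {3, 6, 7, 13}

Elements only in A (not in B): {3, 6, 7, 13}


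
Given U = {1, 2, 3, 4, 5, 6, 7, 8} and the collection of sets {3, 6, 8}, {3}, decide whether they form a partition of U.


A partition requires: (1) non-empty parts, (2) pairwise disjoint, (3) union = U
Parts: {3, 6, 8}, {3}
Union of parts: {3, 6, 8}
U = {1, 2, 3, 4, 5, 6, 7, 8}
All non-empty? True
Pairwise disjoint? False
Covers U? False

No, not a valid partition


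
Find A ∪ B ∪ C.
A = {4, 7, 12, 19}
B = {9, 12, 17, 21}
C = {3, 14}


A ∪ B = {4, 7, 9, 12, 17, 19, 21}
(A ∪ B) ∪ C = {3, 4, 7, 9, 12, 14, 17, 19, 21}

A ∪ B ∪ C = {3, 4, 7, 9, 12, 14, 17, 19, 21}


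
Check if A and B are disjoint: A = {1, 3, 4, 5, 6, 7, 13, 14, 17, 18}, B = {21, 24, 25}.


Disjoint means A ∩ B = ∅.
A ∩ B = ∅
A ∩ B = ∅, so A and B are disjoint.

Yes, A and B are disjoint


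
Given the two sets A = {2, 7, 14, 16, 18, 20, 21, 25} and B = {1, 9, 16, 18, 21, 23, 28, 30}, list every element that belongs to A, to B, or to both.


A ∪ B = all elements in A or B (or both)
A = {2, 7, 14, 16, 18, 20, 21, 25}
B = {1, 9, 16, 18, 21, 23, 28, 30}
A ∪ B = {1, 2, 7, 9, 14, 16, 18, 20, 21, 23, 25, 28, 30}

A ∪ B = {1, 2, 7, 9, 14, 16, 18, 20, 21, 23, 25, 28, 30}


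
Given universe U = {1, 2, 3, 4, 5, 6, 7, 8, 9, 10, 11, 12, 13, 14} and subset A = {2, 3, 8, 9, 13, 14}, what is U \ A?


Aᶜ = U \ A = elements in U but not in A
U = {1, 2, 3, 4, 5, 6, 7, 8, 9, 10, 11, 12, 13, 14}
A = {2, 3, 8, 9, 13, 14}
Aᶜ = {1, 4, 5, 6, 7, 10, 11, 12}

Aᶜ = {1, 4, 5, 6, 7, 10, 11, 12}
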